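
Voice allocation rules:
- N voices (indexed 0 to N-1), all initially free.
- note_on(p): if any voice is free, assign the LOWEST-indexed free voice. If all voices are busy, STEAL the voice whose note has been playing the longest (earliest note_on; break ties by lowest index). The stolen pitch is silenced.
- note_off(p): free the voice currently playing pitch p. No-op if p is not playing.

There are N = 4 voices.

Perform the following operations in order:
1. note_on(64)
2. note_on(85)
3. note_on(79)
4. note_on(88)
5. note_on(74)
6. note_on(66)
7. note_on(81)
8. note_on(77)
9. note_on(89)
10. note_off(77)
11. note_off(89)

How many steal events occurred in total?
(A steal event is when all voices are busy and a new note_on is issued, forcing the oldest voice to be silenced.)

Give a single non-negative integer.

Op 1: note_on(64): voice 0 is free -> assigned | voices=[64 - - -]
Op 2: note_on(85): voice 1 is free -> assigned | voices=[64 85 - -]
Op 3: note_on(79): voice 2 is free -> assigned | voices=[64 85 79 -]
Op 4: note_on(88): voice 3 is free -> assigned | voices=[64 85 79 88]
Op 5: note_on(74): all voices busy, STEAL voice 0 (pitch 64, oldest) -> assign | voices=[74 85 79 88]
Op 6: note_on(66): all voices busy, STEAL voice 1 (pitch 85, oldest) -> assign | voices=[74 66 79 88]
Op 7: note_on(81): all voices busy, STEAL voice 2 (pitch 79, oldest) -> assign | voices=[74 66 81 88]
Op 8: note_on(77): all voices busy, STEAL voice 3 (pitch 88, oldest) -> assign | voices=[74 66 81 77]
Op 9: note_on(89): all voices busy, STEAL voice 0 (pitch 74, oldest) -> assign | voices=[89 66 81 77]
Op 10: note_off(77): free voice 3 | voices=[89 66 81 -]
Op 11: note_off(89): free voice 0 | voices=[- 66 81 -]

Answer: 5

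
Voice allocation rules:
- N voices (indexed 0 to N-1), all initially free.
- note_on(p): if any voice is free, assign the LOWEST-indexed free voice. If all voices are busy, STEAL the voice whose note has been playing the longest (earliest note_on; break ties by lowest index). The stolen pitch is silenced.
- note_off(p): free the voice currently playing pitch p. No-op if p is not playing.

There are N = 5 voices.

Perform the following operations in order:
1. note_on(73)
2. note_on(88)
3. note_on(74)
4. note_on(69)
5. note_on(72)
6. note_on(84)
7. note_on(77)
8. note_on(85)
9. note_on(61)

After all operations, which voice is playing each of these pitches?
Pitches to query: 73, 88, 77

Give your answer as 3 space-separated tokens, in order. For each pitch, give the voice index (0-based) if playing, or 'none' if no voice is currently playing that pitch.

Answer: none none 1

Derivation:
Op 1: note_on(73): voice 0 is free -> assigned | voices=[73 - - - -]
Op 2: note_on(88): voice 1 is free -> assigned | voices=[73 88 - - -]
Op 3: note_on(74): voice 2 is free -> assigned | voices=[73 88 74 - -]
Op 4: note_on(69): voice 3 is free -> assigned | voices=[73 88 74 69 -]
Op 5: note_on(72): voice 4 is free -> assigned | voices=[73 88 74 69 72]
Op 6: note_on(84): all voices busy, STEAL voice 0 (pitch 73, oldest) -> assign | voices=[84 88 74 69 72]
Op 7: note_on(77): all voices busy, STEAL voice 1 (pitch 88, oldest) -> assign | voices=[84 77 74 69 72]
Op 8: note_on(85): all voices busy, STEAL voice 2 (pitch 74, oldest) -> assign | voices=[84 77 85 69 72]
Op 9: note_on(61): all voices busy, STEAL voice 3 (pitch 69, oldest) -> assign | voices=[84 77 85 61 72]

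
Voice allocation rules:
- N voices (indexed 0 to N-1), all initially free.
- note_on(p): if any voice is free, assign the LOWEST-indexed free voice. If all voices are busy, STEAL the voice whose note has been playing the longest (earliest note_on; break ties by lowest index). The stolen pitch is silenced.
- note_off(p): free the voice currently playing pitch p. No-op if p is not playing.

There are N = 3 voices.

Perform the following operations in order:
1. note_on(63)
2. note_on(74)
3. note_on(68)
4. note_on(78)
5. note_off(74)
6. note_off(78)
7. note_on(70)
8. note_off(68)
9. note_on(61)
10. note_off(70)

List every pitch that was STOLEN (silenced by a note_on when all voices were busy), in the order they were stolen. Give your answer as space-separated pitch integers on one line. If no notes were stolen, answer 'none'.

Answer: 63

Derivation:
Op 1: note_on(63): voice 0 is free -> assigned | voices=[63 - -]
Op 2: note_on(74): voice 1 is free -> assigned | voices=[63 74 -]
Op 3: note_on(68): voice 2 is free -> assigned | voices=[63 74 68]
Op 4: note_on(78): all voices busy, STEAL voice 0 (pitch 63, oldest) -> assign | voices=[78 74 68]
Op 5: note_off(74): free voice 1 | voices=[78 - 68]
Op 6: note_off(78): free voice 0 | voices=[- - 68]
Op 7: note_on(70): voice 0 is free -> assigned | voices=[70 - 68]
Op 8: note_off(68): free voice 2 | voices=[70 - -]
Op 9: note_on(61): voice 1 is free -> assigned | voices=[70 61 -]
Op 10: note_off(70): free voice 0 | voices=[- 61 -]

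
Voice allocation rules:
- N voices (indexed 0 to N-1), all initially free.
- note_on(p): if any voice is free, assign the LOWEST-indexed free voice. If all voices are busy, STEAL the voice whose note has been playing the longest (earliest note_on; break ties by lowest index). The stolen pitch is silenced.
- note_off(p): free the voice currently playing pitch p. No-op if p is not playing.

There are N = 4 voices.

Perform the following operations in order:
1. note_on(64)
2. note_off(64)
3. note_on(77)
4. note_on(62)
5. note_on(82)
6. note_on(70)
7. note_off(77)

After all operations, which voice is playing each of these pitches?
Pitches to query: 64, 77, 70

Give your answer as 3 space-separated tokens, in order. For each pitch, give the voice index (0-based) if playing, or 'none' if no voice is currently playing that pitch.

Answer: none none 3

Derivation:
Op 1: note_on(64): voice 0 is free -> assigned | voices=[64 - - -]
Op 2: note_off(64): free voice 0 | voices=[- - - -]
Op 3: note_on(77): voice 0 is free -> assigned | voices=[77 - - -]
Op 4: note_on(62): voice 1 is free -> assigned | voices=[77 62 - -]
Op 5: note_on(82): voice 2 is free -> assigned | voices=[77 62 82 -]
Op 6: note_on(70): voice 3 is free -> assigned | voices=[77 62 82 70]
Op 7: note_off(77): free voice 0 | voices=[- 62 82 70]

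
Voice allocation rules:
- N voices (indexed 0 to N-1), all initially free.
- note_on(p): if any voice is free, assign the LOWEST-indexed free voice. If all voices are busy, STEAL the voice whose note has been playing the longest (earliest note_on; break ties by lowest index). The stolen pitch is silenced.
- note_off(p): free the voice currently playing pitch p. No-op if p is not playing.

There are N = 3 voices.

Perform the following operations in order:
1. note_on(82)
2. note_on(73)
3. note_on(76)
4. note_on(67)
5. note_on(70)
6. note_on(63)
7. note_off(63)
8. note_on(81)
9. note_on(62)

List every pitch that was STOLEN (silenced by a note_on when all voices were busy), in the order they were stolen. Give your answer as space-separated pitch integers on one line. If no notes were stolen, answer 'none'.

Op 1: note_on(82): voice 0 is free -> assigned | voices=[82 - -]
Op 2: note_on(73): voice 1 is free -> assigned | voices=[82 73 -]
Op 3: note_on(76): voice 2 is free -> assigned | voices=[82 73 76]
Op 4: note_on(67): all voices busy, STEAL voice 0 (pitch 82, oldest) -> assign | voices=[67 73 76]
Op 5: note_on(70): all voices busy, STEAL voice 1 (pitch 73, oldest) -> assign | voices=[67 70 76]
Op 6: note_on(63): all voices busy, STEAL voice 2 (pitch 76, oldest) -> assign | voices=[67 70 63]
Op 7: note_off(63): free voice 2 | voices=[67 70 -]
Op 8: note_on(81): voice 2 is free -> assigned | voices=[67 70 81]
Op 9: note_on(62): all voices busy, STEAL voice 0 (pitch 67, oldest) -> assign | voices=[62 70 81]

Answer: 82 73 76 67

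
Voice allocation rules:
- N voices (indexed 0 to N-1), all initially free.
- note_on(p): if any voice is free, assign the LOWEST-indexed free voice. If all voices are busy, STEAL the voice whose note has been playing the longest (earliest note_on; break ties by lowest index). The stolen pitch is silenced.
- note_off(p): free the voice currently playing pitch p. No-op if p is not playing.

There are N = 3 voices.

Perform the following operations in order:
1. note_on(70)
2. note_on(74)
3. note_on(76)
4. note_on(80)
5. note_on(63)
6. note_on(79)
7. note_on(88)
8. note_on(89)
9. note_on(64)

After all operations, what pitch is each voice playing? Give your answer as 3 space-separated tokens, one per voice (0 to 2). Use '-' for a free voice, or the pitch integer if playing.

Answer: 88 89 64

Derivation:
Op 1: note_on(70): voice 0 is free -> assigned | voices=[70 - -]
Op 2: note_on(74): voice 1 is free -> assigned | voices=[70 74 -]
Op 3: note_on(76): voice 2 is free -> assigned | voices=[70 74 76]
Op 4: note_on(80): all voices busy, STEAL voice 0 (pitch 70, oldest) -> assign | voices=[80 74 76]
Op 5: note_on(63): all voices busy, STEAL voice 1 (pitch 74, oldest) -> assign | voices=[80 63 76]
Op 6: note_on(79): all voices busy, STEAL voice 2 (pitch 76, oldest) -> assign | voices=[80 63 79]
Op 7: note_on(88): all voices busy, STEAL voice 0 (pitch 80, oldest) -> assign | voices=[88 63 79]
Op 8: note_on(89): all voices busy, STEAL voice 1 (pitch 63, oldest) -> assign | voices=[88 89 79]
Op 9: note_on(64): all voices busy, STEAL voice 2 (pitch 79, oldest) -> assign | voices=[88 89 64]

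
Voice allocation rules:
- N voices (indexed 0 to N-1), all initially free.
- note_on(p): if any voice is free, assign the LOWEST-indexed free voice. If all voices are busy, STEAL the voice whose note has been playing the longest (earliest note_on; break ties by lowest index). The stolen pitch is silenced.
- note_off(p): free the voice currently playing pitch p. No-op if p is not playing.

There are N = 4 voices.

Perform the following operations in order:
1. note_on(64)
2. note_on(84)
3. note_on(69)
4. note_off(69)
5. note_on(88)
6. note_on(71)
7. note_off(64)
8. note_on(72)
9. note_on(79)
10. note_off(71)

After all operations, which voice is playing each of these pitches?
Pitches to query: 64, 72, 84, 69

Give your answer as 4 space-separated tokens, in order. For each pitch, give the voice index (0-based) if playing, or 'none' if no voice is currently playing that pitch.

Op 1: note_on(64): voice 0 is free -> assigned | voices=[64 - - -]
Op 2: note_on(84): voice 1 is free -> assigned | voices=[64 84 - -]
Op 3: note_on(69): voice 2 is free -> assigned | voices=[64 84 69 -]
Op 4: note_off(69): free voice 2 | voices=[64 84 - -]
Op 5: note_on(88): voice 2 is free -> assigned | voices=[64 84 88 -]
Op 6: note_on(71): voice 3 is free -> assigned | voices=[64 84 88 71]
Op 7: note_off(64): free voice 0 | voices=[- 84 88 71]
Op 8: note_on(72): voice 0 is free -> assigned | voices=[72 84 88 71]
Op 9: note_on(79): all voices busy, STEAL voice 1 (pitch 84, oldest) -> assign | voices=[72 79 88 71]
Op 10: note_off(71): free voice 3 | voices=[72 79 88 -]

Answer: none 0 none none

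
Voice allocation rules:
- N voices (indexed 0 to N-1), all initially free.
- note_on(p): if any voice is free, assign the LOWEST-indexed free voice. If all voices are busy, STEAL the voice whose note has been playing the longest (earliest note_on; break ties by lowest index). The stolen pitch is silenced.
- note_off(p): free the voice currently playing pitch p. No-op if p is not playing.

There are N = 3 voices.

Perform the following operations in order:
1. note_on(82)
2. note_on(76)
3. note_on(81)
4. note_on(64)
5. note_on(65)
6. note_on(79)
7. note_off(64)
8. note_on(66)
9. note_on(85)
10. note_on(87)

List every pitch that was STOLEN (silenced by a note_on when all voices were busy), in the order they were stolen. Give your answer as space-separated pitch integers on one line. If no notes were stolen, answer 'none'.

Answer: 82 76 81 65 79

Derivation:
Op 1: note_on(82): voice 0 is free -> assigned | voices=[82 - -]
Op 2: note_on(76): voice 1 is free -> assigned | voices=[82 76 -]
Op 3: note_on(81): voice 2 is free -> assigned | voices=[82 76 81]
Op 4: note_on(64): all voices busy, STEAL voice 0 (pitch 82, oldest) -> assign | voices=[64 76 81]
Op 5: note_on(65): all voices busy, STEAL voice 1 (pitch 76, oldest) -> assign | voices=[64 65 81]
Op 6: note_on(79): all voices busy, STEAL voice 2 (pitch 81, oldest) -> assign | voices=[64 65 79]
Op 7: note_off(64): free voice 0 | voices=[- 65 79]
Op 8: note_on(66): voice 0 is free -> assigned | voices=[66 65 79]
Op 9: note_on(85): all voices busy, STEAL voice 1 (pitch 65, oldest) -> assign | voices=[66 85 79]
Op 10: note_on(87): all voices busy, STEAL voice 2 (pitch 79, oldest) -> assign | voices=[66 85 87]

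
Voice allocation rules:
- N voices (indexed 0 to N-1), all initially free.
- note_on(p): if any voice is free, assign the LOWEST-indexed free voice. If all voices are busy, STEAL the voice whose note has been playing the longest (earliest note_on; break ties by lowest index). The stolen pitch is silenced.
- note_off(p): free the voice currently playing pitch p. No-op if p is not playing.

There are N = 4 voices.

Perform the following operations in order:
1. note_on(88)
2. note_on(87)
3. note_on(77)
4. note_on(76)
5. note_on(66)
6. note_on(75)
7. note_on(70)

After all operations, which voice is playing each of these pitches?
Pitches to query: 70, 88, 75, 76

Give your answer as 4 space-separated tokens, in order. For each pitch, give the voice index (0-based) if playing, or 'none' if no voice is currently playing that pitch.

Answer: 2 none 1 3

Derivation:
Op 1: note_on(88): voice 0 is free -> assigned | voices=[88 - - -]
Op 2: note_on(87): voice 1 is free -> assigned | voices=[88 87 - -]
Op 3: note_on(77): voice 2 is free -> assigned | voices=[88 87 77 -]
Op 4: note_on(76): voice 3 is free -> assigned | voices=[88 87 77 76]
Op 5: note_on(66): all voices busy, STEAL voice 0 (pitch 88, oldest) -> assign | voices=[66 87 77 76]
Op 6: note_on(75): all voices busy, STEAL voice 1 (pitch 87, oldest) -> assign | voices=[66 75 77 76]
Op 7: note_on(70): all voices busy, STEAL voice 2 (pitch 77, oldest) -> assign | voices=[66 75 70 76]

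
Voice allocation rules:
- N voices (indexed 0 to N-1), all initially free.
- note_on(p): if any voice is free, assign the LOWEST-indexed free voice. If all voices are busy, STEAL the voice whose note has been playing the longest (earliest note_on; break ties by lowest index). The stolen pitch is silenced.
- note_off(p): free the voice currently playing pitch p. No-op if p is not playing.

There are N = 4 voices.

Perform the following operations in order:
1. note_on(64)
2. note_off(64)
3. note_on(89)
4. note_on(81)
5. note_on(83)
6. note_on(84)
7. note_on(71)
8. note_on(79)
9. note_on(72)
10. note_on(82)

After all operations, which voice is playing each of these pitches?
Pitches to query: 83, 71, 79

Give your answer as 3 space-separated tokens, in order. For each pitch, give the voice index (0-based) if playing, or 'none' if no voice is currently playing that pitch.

Op 1: note_on(64): voice 0 is free -> assigned | voices=[64 - - -]
Op 2: note_off(64): free voice 0 | voices=[- - - -]
Op 3: note_on(89): voice 0 is free -> assigned | voices=[89 - - -]
Op 4: note_on(81): voice 1 is free -> assigned | voices=[89 81 - -]
Op 5: note_on(83): voice 2 is free -> assigned | voices=[89 81 83 -]
Op 6: note_on(84): voice 3 is free -> assigned | voices=[89 81 83 84]
Op 7: note_on(71): all voices busy, STEAL voice 0 (pitch 89, oldest) -> assign | voices=[71 81 83 84]
Op 8: note_on(79): all voices busy, STEAL voice 1 (pitch 81, oldest) -> assign | voices=[71 79 83 84]
Op 9: note_on(72): all voices busy, STEAL voice 2 (pitch 83, oldest) -> assign | voices=[71 79 72 84]
Op 10: note_on(82): all voices busy, STEAL voice 3 (pitch 84, oldest) -> assign | voices=[71 79 72 82]

Answer: none 0 1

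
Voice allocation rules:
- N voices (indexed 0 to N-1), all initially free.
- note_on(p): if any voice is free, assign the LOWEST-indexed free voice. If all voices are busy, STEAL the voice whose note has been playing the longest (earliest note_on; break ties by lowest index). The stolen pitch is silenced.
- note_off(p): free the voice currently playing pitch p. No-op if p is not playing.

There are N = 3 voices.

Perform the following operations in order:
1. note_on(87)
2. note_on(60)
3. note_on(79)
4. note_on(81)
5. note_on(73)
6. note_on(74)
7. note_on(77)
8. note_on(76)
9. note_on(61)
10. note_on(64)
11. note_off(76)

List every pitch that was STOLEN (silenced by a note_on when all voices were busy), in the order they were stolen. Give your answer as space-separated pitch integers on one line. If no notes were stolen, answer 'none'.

Answer: 87 60 79 81 73 74 77

Derivation:
Op 1: note_on(87): voice 0 is free -> assigned | voices=[87 - -]
Op 2: note_on(60): voice 1 is free -> assigned | voices=[87 60 -]
Op 3: note_on(79): voice 2 is free -> assigned | voices=[87 60 79]
Op 4: note_on(81): all voices busy, STEAL voice 0 (pitch 87, oldest) -> assign | voices=[81 60 79]
Op 5: note_on(73): all voices busy, STEAL voice 1 (pitch 60, oldest) -> assign | voices=[81 73 79]
Op 6: note_on(74): all voices busy, STEAL voice 2 (pitch 79, oldest) -> assign | voices=[81 73 74]
Op 7: note_on(77): all voices busy, STEAL voice 0 (pitch 81, oldest) -> assign | voices=[77 73 74]
Op 8: note_on(76): all voices busy, STEAL voice 1 (pitch 73, oldest) -> assign | voices=[77 76 74]
Op 9: note_on(61): all voices busy, STEAL voice 2 (pitch 74, oldest) -> assign | voices=[77 76 61]
Op 10: note_on(64): all voices busy, STEAL voice 0 (pitch 77, oldest) -> assign | voices=[64 76 61]
Op 11: note_off(76): free voice 1 | voices=[64 - 61]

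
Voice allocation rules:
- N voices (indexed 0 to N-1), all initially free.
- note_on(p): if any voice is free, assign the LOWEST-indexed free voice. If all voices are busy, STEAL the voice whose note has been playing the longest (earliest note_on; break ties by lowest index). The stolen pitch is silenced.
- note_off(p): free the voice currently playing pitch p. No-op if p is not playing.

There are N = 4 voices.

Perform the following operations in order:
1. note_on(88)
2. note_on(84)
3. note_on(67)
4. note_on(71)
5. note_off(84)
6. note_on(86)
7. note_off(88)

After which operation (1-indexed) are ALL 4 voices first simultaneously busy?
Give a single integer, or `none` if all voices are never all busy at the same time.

Op 1: note_on(88): voice 0 is free -> assigned | voices=[88 - - -]
Op 2: note_on(84): voice 1 is free -> assigned | voices=[88 84 - -]
Op 3: note_on(67): voice 2 is free -> assigned | voices=[88 84 67 -]
Op 4: note_on(71): voice 3 is free -> assigned | voices=[88 84 67 71]
Op 5: note_off(84): free voice 1 | voices=[88 - 67 71]
Op 6: note_on(86): voice 1 is free -> assigned | voices=[88 86 67 71]
Op 7: note_off(88): free voice 0 | voices=[- 86 67 71]

Answer: 4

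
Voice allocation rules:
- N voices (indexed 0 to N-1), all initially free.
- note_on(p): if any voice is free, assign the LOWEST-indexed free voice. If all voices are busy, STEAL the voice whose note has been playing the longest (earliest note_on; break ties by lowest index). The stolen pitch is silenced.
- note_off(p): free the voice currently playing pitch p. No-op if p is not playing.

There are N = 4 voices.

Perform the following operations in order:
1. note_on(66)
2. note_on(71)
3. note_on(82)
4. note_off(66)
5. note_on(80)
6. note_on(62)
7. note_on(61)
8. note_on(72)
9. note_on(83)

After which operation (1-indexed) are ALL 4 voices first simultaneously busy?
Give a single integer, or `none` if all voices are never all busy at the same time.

Op 1: note_on(66): voice 0 is free -> assigned | voices=[66 - - -]
Op 2: note_on(71): voice 1 is free -> assigned | voices=[66 71 - -]
Op 3: note_on(82): voice 2 is free -> assigned | voices=[66 71 82 -]
Op 4: note_off(66): free voice 0 | voices=[- 71 82 -]
Op 5: note_on(80): voice 0 is free -> assigned | voices=[80 71 82 -]
Op 6: note_on(62): voice 3 is free -> assigned | voices=[80 71 82 62]
Op 7: note_on(61): all voices busy, STEAL voice 1 (pitch 71, oldest) -> assign | voices=[80 61 82 62]
Op 8: note_on(72): all voices busy, STEAL voice 2 (pitch 82, oldest) -> assign | voices=[80 61 72 62]
Op 9: note_on(83): all voices busy, STEAL voice 0 (pitch 80, oldest) -> assign | voices=[83 61 72 62]

Answer: 6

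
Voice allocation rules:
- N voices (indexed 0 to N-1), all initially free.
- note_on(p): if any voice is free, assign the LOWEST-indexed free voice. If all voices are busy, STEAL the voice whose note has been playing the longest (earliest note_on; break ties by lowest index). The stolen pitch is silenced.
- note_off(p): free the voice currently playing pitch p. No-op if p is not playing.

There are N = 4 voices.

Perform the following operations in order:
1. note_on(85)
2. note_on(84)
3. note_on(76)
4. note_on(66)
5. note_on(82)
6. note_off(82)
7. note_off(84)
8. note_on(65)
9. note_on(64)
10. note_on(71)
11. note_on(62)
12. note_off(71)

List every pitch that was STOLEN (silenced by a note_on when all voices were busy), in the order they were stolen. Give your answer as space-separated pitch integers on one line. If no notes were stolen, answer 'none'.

Op 1: note_on(85): voice 0 is free -> assigned | voices=[85 - - -]
Op 2: note_on(84): voice 1 is free -> assigned | voices=[85 84 - -]
Op 3: note_on(76): voice 2 is free -> assigned | voices=[85 84 76 -]
Op 4: note_on(66): voice 3 is free -> assigned | voices=[85 84 76 66]
Op 5: note_on(82): all voices busy, STEAL voice 0 (pitch 85, oldest) -> assign | voices=[82 84 76 66]
Op 6: note_off(82): free voice 0 | voices=[- 84 76 66]
Op 7: note_off(84): free voice 1 | voices=[- - 76 66]
Op 8: note_on(65): voice 0 is free -> assigned | voices=[65 - 76 66]
Op 9: note_on(64): voice 1 is free -> assigned | voices=[65 64 76 66]
Op 10: note_on(71): all voices busy, STEAL voice 2 (pitch 76, oldest) -> assign | voices=[65 64 71 66]
Op 11: note_on(62): all voices busy, STEAL voice 3 (pitch 66, oldest) -> assign | voices=[65 64 71 62]
Op 12: note_off(71): free voice 2 | voices=[65 64 - 62]

Answer: 85 76 66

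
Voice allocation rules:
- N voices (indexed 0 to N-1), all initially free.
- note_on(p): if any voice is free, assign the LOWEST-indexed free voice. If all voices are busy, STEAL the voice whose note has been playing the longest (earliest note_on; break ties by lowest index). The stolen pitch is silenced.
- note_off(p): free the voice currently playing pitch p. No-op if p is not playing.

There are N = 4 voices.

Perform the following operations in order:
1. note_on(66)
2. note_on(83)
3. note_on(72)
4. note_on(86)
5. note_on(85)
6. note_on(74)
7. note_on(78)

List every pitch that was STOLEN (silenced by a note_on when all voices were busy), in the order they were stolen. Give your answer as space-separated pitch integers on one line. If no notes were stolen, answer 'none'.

Op 1: note_on(66): voice 0 is free -> assigned | voices=[66 - - -]
Op 2: note_on(83): voice 1 is free -> assigned | voices=[66 83 - -]
Op 3: note_on(72): voice 2 is free -> assigned | voices=[66 83 72 -]
Op 4: note_on(86): voice 3 is free -> assigned | voices=[66 83 72 86]
Op 5: note_on(85): all voices busy, STEAL voice 0 (pitch 66, oldest) -> assign | voices=[85 83 72 86]
Op 6: note_on(74): all voices busy, STEAL voice 1 (pitch 83, oldest) -> assign | voices=[85 74 72 86]
Op 7: note_on(78): all voices busy, STEAL voice 2 (pitch 72, oldest) -> assign | voices=[85 74 78 86]

Answer: 66 83 72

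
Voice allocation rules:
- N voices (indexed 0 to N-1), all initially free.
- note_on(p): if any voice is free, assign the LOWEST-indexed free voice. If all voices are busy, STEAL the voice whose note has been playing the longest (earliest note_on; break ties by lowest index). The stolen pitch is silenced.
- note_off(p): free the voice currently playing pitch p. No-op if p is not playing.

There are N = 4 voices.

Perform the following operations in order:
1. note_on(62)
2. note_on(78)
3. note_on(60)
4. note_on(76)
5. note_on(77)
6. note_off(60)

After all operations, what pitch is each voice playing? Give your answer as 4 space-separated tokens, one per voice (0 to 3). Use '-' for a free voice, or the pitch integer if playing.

Answer: 77 78 - 76

Derivation:
Op 1: note_on(62): voice 0 is free -> assigned | voices=[62 - - -]
Op 2: note_on(78): voice 1 is free -> assigned | voices=[62 78 - -]
Op 3: note_on(60): voice 2 is free -> assigned | voices=[62 78 60 -]
Op 4: note_on(76): voice 3 is free -> assigned | voices=[62 78 60 76]
Op 5: note_on(77): all voices busy, STEAL voice 0 (pitch 62, oldest) -> assign | voices=[77 78 60 76]
Op 6: note_off(60): free voice 2 | voices=[77 78 - 76]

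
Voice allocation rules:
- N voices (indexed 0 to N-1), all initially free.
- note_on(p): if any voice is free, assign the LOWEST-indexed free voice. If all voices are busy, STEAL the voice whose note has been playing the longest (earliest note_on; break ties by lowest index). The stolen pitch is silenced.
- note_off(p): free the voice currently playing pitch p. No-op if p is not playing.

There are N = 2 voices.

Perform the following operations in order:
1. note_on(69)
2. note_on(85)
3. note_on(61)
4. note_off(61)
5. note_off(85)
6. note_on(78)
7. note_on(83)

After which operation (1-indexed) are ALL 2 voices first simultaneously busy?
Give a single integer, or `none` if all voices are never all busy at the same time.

Answer: 2

Derivation:
Op 1: note_on(69): voice 0 is free -> assigned | voices=[69 -]
Op 2: note_on(85): voice 1 is free -> assigned | voices=[69 85]
Op 3: note_on(61): all voices busy, STEAL voice 0 (pitch 69, oldest) -> assign | voices=[61 85]
Op 4: note_off(61): free voice 0 | voices=[- 85]
Op 5: note_off(85): free voice 1 | voices=[- -]
Op 6: note_on(78): voice 0 is free -> assigned | voices=[78 -]
Op 7: note_on(83): voice 1 is free -> assigned | voices=[78 83]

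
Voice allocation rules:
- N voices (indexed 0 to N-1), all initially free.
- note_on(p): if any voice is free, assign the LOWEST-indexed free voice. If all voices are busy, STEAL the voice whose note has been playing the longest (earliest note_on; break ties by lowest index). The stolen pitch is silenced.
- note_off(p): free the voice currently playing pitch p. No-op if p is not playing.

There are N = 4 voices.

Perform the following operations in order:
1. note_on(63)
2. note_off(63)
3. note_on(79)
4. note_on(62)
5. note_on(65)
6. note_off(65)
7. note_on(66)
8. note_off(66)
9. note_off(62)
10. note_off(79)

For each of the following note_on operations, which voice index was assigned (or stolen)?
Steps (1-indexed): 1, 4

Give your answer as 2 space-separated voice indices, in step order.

Answer: 0 1

Derivation:
Op 1: note_on(63): voice 0 is free -> assigned | voices=[63 - - -]
Op 2: note_off(63): free voice 0 | voices=[- - - -]
Op 3: note_on(79): voice 0 is free -> assigned | voices=[79 - - -]
Op 4: note_on(62): voice 1 is free -> assigned | voices=[79 62 - -]
Op 5: note_on(65): voice 2 is free -> assigned | voices=[79 62 65 -]
Op 6: note_off(65): free voice 2 | voices=[79 62 - -]
Op 7: note_on(66): voice 2 is free -> assigned | voices=[79 62 66 -]
Op 8: note_off(66): free voice 2 | voices=[79 62 - -]
Op 9: note_off(62): free voice 1 | voices=[79 - - -]
Op 10: note_off(79): free voice 0 | voices=[- - - -]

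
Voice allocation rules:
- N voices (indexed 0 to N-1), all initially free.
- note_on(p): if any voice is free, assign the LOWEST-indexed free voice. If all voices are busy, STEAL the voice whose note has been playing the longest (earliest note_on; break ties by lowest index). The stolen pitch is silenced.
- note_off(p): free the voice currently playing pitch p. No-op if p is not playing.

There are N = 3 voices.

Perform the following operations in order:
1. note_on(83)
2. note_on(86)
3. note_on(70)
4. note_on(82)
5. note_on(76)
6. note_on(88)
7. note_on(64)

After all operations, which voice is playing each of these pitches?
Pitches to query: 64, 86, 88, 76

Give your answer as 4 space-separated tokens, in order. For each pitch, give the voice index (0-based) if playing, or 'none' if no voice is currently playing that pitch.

Answer: 0 none 2 1

Derivation:
Op 1: note_on(83): voice 0 is free -> assigned | voices=[83 - -]
Op 2: note_on(86): voice 1 is free -> assigned | voices=[83 86 -]
Op 3: note_on(70): voice 2 is free -> assigned | voices=[83 86 70]
Op 4: note_on(82): all voices busy, STEAL voice 0 (pitch 83, oldest) -> assign | voices=[82 86 70]
Op 5: note_on(76): all voices busy, STEAL voice 1 (pitch 86, oldest) -> assign | voices=[82 76 70]
Op 6: note_on(88): all voices busy, STEAL voice 2 (pitch 70, oldest) -> assign | voices=[82 76 88]
Op 7: note_on(64): all voices busy, STEAL voice 0 (pitch 82, oldest) -> assign | voices=[64 76 88]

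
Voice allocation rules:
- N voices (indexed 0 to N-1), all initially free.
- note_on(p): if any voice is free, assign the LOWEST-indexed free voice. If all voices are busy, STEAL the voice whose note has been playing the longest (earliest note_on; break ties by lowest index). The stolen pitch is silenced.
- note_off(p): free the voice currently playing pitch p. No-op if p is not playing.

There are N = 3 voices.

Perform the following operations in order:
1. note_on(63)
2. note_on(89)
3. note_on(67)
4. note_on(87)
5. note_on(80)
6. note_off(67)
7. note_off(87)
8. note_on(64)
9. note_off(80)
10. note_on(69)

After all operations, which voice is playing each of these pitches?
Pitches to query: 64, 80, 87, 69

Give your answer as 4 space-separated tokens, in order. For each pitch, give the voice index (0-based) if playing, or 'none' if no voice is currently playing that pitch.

Op 1: note_on(63): voice 0 is free -> assigned | voices=[63 - -]
Op 2: note_on(89): voice 1 is free -> assigned | voices=[63 89 -]
Op 3: note_on(67): voice 2 is free -> assigned | voices=[63 89 67]
Op 4: note_on(87): all voices busy, STEAL voice 0 (pitch 63, oldest) -> assign | voices=[87 89 67]
Op 5: note_on(80): all voices busy, STEAL voice 1 (pitch 89, oldest) -> assign | voices=[87 80 67]
Op 6: note_off(67): free voice 2 | voices=[87 80 -]
Op 7: note_off(87): free voice 0 | voices=[- 80 -]
Op 8: note_on(64): voice 0 is free -> assigned | voices=[64 80 -]
Op 9: note_off(80): free voice 1 | voices=[64 - -]
Op 10: note_on(69): voice 1 is free -> assigned | voices=[64 69 -]

Answer: 0 none none 1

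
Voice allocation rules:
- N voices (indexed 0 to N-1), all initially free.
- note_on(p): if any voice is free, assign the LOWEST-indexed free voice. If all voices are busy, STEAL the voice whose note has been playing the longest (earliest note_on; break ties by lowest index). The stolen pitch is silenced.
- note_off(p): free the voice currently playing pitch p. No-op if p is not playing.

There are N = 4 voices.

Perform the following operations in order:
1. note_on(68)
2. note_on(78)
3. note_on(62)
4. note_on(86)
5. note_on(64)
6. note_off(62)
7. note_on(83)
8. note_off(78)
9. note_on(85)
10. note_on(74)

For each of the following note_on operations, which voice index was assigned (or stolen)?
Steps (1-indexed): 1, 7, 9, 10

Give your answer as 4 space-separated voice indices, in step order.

Answer: 0 2 1 3

Derivation:
Op 1: note_on(68): voice 0 is free -> assigned | voices=[68 - - -]
Op 2: note_on(78): voice 1 is free -> assigned | voices=[68 78 - -]
Op 3: note_on(62): voice 2 is free -> assigned | voices=[68 78 62 -]
Op 4: note_on(86): voice 3 is free -> assigned | voices=[68 78 62 86]
Op 5: note_on(64): all voices busy, STEAL voice 0 (pitch 68, oldest) -> assign | voices=[64 78 62 86]
Op 6: note_off(62): free voice 2 | voices=[64 78 - 86]
Op 7: note_on(83): voice 2 is free -> assigned | voices=[64 78 83 86]
Op 8: note_off(78): free voice 1 | voices=[64 - 83 86]
Op 9: note_on(85): voice 1 is free -> assigned | voices=[64 85 83 86]
Op 10: note_on(74): all voices busy, STEAL voice 3 (pitch 86, oldest) -> assign | voices=[64 85 83 74]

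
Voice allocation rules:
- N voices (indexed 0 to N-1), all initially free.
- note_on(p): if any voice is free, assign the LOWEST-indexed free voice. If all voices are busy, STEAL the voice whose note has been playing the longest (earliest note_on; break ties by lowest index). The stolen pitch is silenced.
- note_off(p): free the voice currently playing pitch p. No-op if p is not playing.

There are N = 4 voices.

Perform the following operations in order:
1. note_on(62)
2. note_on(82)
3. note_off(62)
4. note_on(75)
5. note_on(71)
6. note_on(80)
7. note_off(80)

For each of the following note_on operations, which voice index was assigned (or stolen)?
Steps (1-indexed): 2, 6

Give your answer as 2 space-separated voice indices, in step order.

Op 1: note_on(62): voice 0 is free -> assigned | voices=[62 - - -]
Op 2: note_on(82): voice 1 is free -> assigned | voices=[62 82 - -]
Op 3: note_off(62): free voice 0 | voices=[- 82 - -]
Op 4: note_on(75): voice 0 is free -> assigned | voices=[75 82 - -]
Op 5: note_on(71): voice 2 is free -> assigned | voices=[75 82 71 -]
Op 6: note_on(80): voice 3 is free -> assigned | voices=[75 82 71 80]
Op 7: note_off(80): free voice 3 | voices=[75 82 71 -]

Answer: 1 3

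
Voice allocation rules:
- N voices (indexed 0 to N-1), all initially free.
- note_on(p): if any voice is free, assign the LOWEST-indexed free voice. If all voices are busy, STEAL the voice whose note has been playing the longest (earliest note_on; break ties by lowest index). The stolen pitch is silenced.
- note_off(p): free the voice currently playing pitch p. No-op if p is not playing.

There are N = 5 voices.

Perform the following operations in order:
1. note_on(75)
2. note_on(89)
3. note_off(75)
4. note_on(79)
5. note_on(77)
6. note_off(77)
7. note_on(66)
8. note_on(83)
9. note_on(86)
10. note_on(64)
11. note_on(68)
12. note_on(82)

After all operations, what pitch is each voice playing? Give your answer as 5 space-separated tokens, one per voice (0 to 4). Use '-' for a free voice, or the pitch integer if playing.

Op 1: note_on(75): voice 0 is free -> assigned | voices=[75 - - - -]
Op 2: note_on(89): voice 1 is free -> assigned | voices=[75 89 - - -]
Op 3: note_off(75): free voice 0 | voices=[- 89 - - -]
Op 4: note_on(79): voice 0 is free -> assigned | voices=[79 89 - - -]
Op 5: note_on(77): voice 2 is free -> assigned | voices=[79 89 77 - -]
Op 6: note_off(77): free voice 2 | voices=[79 89 - - -]
Op 7: note_on(66): voice 2 is free -> assigned | voices=[79 89 66 - -]
Op 8: note_on(83): voice 3 is free -> assigned | voices=[79 89 66 83 -]
Op 9: note_on(86): voice 4 is free -> assigned | voices=[79 89 66 83 86]
Op 10: note_on(64): all voices busy, STEAL voice 1 (pitch 89, oldest) -> assign | voices=[79 64 66 83 86]
Op 11: note_on(68): all voices busy, STEAL voice 0 (pitch 79, oldest) -> assign | voices=[68 64 66 83 86]
Op 12: note_on(82): all voices busy, STEAL voice 2 (pitch 66, oldest) -> assign | voices=[68 64 82 83 86]

Answer: 68 64 82 83 86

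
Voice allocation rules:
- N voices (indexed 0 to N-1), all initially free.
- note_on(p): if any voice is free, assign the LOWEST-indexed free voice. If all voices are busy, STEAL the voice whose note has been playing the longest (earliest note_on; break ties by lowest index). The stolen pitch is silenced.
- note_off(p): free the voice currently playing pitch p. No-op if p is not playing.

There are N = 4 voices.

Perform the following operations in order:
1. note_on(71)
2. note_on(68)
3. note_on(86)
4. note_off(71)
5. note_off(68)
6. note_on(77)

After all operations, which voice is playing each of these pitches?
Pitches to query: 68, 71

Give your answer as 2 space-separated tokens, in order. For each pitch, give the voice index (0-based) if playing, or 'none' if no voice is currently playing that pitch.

Answer: none none

Derivation:
Op 1: note_on(71): voice 0 is free -> assigned | voices=[71 - - -]
Op 2: note_on(68): voice 1 is free -> assigned | voices=[71 68 - -]
Op 3: note_on(86): voice 2 is free -> assigned | voices=[71 68 86 -]
Op 4: note_off(71): free voice 0 | voices=[- 68 86 -]
Op 5: note_off(68): free voice 1 | voices=[- - 86 -]
Op 6: note_on(77): voice 0 is free -> assigned | voices=[77 - 86 -]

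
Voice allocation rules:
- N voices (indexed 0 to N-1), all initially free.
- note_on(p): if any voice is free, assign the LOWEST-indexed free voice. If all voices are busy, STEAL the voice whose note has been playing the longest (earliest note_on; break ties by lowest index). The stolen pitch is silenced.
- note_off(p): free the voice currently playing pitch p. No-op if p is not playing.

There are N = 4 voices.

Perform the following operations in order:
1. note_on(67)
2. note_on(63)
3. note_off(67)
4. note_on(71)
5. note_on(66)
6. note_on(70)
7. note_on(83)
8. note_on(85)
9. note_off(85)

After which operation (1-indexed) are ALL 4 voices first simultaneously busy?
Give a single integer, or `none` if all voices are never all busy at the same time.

Answer: 6

Derivation:
Op 1: note_on(67): voice 0 is free -> assigned | voices=[67 - - -]
Op 2: note_on(63): voice 1 is free -> assigned | voices=[67 63 - -]
Op 3: note_off(67): free voice 0 | voices=[- 63 - -]
Op 4: note_on(71): voice 0 is free -> assigned | voices=[71 63 - -]
Op 5: note_on(66): voice 2 is free -> assigned | voices=[71 63 66 -]
Op 6: note_on(70): voice 3 is free -> assigned | voices=[71 63 66 70]
Op 7: note_on(83): all voices busy, STEAL voice 1 (pitch 63, oldest) -> assign | voices=[71 83 66 70]
Op 8: note_on(85): all voices busy, STEAL voice 0 (pitch 71, oldest) -> assign | voices=[85 83 66 70]
Op 9: note_off(85): free voice 0 | voices=[- 83 66 70]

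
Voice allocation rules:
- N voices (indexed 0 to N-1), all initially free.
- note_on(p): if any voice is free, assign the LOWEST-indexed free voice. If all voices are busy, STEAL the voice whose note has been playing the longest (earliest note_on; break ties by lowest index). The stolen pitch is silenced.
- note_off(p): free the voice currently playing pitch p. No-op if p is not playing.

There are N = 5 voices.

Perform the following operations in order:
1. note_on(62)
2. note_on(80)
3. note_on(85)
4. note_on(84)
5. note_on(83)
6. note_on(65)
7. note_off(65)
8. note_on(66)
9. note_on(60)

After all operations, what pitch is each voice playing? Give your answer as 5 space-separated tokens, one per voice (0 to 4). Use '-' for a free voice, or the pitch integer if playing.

Op 1: note_on(62): voice 0 is free -> assigned | voices=[62 - - - -]
Op 2: note_on(80): voice 1 is free -> assigned | voices=[62 80 - - -]
Op 3: note_on(85): voice 2 is free -> assigned | voices=[62 80 85 - -]
Op 4: note_on(84): voice 3 is free -> assigned | voices=[62 80 85 84 -]
Op 5: note_on(83): voice 4 is free -> assigned | voices=[62 80 85 84 83]
Op 6: note_on(65): all voices busy, STEAL voice 0 (pitch 62, oldest) -> assign | voices=[65 80 85 84 83]
Op 7: note_off(65): free voice 0 | voices=[- 80 85 84 83]
Op 8: note_on(66): voice 0 is free -> assigned | voices=[66 80 85 84 83]
Op 9: note_on(60): all voices busy, STEAL voice 1 (pitch 80, oldest) -> assign | voices=[66 60 85 84 83]

Answer: 66 60 85 84 83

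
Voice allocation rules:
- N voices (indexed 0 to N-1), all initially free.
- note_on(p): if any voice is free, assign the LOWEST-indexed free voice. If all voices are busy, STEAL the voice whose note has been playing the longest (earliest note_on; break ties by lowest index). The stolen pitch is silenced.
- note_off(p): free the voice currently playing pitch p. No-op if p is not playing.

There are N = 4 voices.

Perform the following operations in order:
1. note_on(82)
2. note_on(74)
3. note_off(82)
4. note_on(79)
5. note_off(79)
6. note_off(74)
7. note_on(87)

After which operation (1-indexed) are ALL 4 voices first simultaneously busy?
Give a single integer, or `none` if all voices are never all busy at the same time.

Answer: none

Derivation:
Op 1: note_on(82): voice 0 is free -> assigned | voices=[82 - - -]
Op 2: note_on(74): voice 1 is free -> assigned | voices=[82 74 - -]
Op 3: note_off(82): free voice 0 | voices=[- 74 - -]
Op 4: note_on(79): voice 0 is free -> assigned | voices=[79 74 - -]
Op 5: note_off(79): free voice 0 | voices=[- 74 - -]
Op 6: note_off(74): free voice 1 | voices=[- - - -]
Op 7: note_on(87): voice 0 is free -> assigned | voices=[87 - - -]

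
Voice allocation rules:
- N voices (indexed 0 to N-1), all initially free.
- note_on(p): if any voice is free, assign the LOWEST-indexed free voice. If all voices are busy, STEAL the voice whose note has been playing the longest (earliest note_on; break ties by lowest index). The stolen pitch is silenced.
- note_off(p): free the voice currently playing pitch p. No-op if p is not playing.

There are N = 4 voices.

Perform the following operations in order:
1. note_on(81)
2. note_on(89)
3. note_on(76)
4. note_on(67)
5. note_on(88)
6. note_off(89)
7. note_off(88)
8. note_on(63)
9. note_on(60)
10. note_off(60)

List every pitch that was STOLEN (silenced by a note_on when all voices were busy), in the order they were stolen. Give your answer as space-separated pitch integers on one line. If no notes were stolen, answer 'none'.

Answer: 81

Derivation:
Op 1: note_on(81): voice 0 is free -> assigned | voices=[81 - - -]
Op 2: note_on(89): voice 1 is free -> assigned | voices=[81 89 - -]
Op 3: note_on(76): voice 2 is free -> assigned | voices=[81 89 76 -]
Op 4: note_on(67): voice 3 is free -> assigned | voices=[81 89 76 67]
Op 5: note_on(88): all voices busy, STEAL voice 0 (pitch 81, oldest) -> assign | voices=[88 89 76 67]
Op 6: note_off(89): free voice 1 | voices=[88 - 76 67]
Op 7: note_off(88): free voice 0 | voices=[- - 76 67]
Op 8: note_on(63): voice 0 is free -> assigned | voices=[63 - 76 67]
Op 9: note_on(60): voice 1 is free -> assigned | voices=[63 60 76 67]
Op 10: note_off(60): free voice 1 | voices=[63 - 76 67]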